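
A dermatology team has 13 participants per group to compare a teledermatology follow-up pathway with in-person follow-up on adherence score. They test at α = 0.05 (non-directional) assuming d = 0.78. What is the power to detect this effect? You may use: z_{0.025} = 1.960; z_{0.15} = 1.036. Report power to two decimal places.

For two equal groups, power = Φ(d·√(n/2) − z_{α/2}).
d·√(n/2) = 0.78 × √(13/2) = 0.78 × 2.550 = 1.989.
z_β = 1.989 − 1.960 = 0.029.
Power = Φ(0.029) = 0.511.

power ≈ 0.51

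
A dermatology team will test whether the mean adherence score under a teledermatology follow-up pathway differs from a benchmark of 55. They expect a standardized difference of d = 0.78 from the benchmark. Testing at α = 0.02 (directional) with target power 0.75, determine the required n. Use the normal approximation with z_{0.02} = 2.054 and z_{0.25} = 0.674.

n = 13

For a one-sample test: n = ((z_{α} + z_β) / d)².
z_{α} + z_β = 2.054 + 0.674 = 2.728.
n = (2.728 / 0.78)² = 3.497² = 12.23.
Round up.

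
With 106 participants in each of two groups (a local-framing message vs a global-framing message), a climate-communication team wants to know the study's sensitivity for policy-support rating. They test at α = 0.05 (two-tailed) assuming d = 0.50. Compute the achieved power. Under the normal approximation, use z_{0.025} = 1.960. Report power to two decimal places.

For two equal groups, power = Φ(d·√(n/2) − z_{α/2}).
d·√(n/2) = 0.50 × √(106/2) = 0.50 × 7.280 = 3.640.
z_β = 3.640 − 1.960 = 1.680.
Power = Φ(1.680) = 0.954.

power ≈ 0.95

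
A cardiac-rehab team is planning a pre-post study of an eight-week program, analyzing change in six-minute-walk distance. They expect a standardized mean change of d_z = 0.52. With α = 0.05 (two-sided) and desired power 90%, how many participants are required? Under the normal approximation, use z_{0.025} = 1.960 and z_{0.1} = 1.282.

n = 39 pairs

For a paired (one-sample on differences) test: n = ((z_{α/2} + z_β) / d)².
z_{α/2} + z_β = 1.960 + 1.282 = 3.242.
n = (3.242 / 0.52)² = 6.235² = 38.87.
Round up.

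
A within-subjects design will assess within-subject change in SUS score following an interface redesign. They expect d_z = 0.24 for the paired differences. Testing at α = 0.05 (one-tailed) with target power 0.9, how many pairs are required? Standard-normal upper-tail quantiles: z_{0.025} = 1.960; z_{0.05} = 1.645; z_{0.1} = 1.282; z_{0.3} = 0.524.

For a paired (one-sample on differences) test: n = ((z_{α} + z_β) / d)².
z_{α} + z_β = 1.645 + 1.282 = 2.927.
n = (2.927 / 0.24)² = 12.196² = 148.74.
Round up.

n = 149 pairs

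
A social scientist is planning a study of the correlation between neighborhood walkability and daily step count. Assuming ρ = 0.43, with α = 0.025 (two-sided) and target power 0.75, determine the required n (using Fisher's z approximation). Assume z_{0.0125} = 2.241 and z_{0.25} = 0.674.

n = 44

Fisher's z: C = ½·ln((1+r)/(1−r)) = ½·ln(2.5088) = 0.4599.
n = ((z_{α/2} + z_β)/C)² + 3.
(2.241 + 0.674) / 0.4599 = 2.915 / 0.4599 = 6.338.
n = 6.338² + 3 = 40.17 + 3 = 43.2.
Round up.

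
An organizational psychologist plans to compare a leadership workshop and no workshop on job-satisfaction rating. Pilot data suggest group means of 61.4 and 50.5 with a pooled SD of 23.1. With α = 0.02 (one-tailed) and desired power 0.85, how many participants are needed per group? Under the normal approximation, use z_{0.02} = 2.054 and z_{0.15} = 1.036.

Cohen's d = |M₁ − M₂| / SD_pooled = |61.4 − 50.5| / 23.1 = 10.9 / 23.1 = 0.472.
For two independent groups with equal n: n = 2·((z_{α} + z_β) / d)².
z_{α} + z_β = 2.054 + 1.036 = 3.090.
n = 2 × (3.090 / 0.472)² = 2 × 6.547² = 2 × 42.86 = 85.7.
Round up to the next whole participant.

n = 86 per group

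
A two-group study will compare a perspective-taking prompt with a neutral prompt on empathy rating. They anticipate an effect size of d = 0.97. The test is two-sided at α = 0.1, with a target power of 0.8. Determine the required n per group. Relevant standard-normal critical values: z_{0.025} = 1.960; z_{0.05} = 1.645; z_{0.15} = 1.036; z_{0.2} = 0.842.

For two independent groups with equal n: n = 2·((z_{α/2} + z_β) / d)².
z_{α/2} + z_β = 1.645 + 0.842 = 2.487.
n = 2 × (2.487 / 0.97)² = 2 × 2.564² = 2 × 6.57 = 13.1.
Round up to the next whole participant.

n = 14 per group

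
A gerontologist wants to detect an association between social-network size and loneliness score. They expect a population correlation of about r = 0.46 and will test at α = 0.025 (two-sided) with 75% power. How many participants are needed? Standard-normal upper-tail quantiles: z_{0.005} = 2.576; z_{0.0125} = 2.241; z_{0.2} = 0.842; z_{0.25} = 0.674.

Fisher's z: C = ½·ln((1+r)/(1−r)) = ½·ln(2.7037) = 0.4973.
n = ((z_{α/2} + z_β)/C)² + 3.
(2.241 + 0.674) / 0.4973 = 2.915 / 0.4973 = 5.862.
n = 5.862² + 3 = 34.36 + 3 = 37.4.
Round up.

n = 38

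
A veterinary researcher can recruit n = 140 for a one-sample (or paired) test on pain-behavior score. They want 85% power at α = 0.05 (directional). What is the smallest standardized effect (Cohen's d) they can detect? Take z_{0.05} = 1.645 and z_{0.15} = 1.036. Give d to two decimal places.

For a single sample (or paired design) of n = 140: d_min = (z_{α} + z_β)/√n.
z-sum = 1.645 + 1.036 = 2.681.
d_min = 2.681 / √140 = 2.681 / 11.832 = 0.227.

d_min ≈ 0.23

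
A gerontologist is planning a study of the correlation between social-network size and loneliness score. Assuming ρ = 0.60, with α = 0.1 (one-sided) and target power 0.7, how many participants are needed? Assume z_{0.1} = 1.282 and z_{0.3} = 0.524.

n = 10

Fisher's z: C = ½·ln((1+r)/(1−r)) = ½·ln(4.0000) = 0.6931.
n = ((z_{α} + z_β)/C)² + 3.
(1.282 + 0.524) / 0.6931 = 1.806 / 0.6931 = 2.606.
n = 2.606² + 3 = 6.79 + 3 = 9.8.
Round up.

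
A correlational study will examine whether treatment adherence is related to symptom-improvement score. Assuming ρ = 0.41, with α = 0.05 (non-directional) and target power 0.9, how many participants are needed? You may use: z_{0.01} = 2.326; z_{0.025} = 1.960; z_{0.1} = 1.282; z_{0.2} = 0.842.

Fisher's z: C = ½·ln((1+r)/(1−r)) = ½·ln(2.3898) = 0.4356.
n = ((z_{α/2} + z_β)/C)² + 3.
(1.960 + 1.282) / 0.4356 = 3.242 / 0.4356 = 7.443.
n = 7.443² + 3 = 55.39 + 3 = 58.4.
Round up.

n = 59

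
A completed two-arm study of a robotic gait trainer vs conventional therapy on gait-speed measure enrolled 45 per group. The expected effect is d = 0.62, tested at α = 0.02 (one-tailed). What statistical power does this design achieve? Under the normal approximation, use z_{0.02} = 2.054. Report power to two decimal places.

For two equal groups, power = Φ(d·√(n/2) − z_{α}).
d·√(n/2) = 0.62 × √(45/2) = 0.62 × 4.743 = 2.941.
z_β = 2.941 − 2.054 = 0.887.
Power = Φ(0.887) = 0.812.

power ≈ 0.81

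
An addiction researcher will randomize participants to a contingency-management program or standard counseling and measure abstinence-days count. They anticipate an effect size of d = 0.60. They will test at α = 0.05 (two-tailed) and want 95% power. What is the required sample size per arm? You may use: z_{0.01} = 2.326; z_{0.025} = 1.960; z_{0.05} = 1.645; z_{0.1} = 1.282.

For two independent groups with equal n: n = 2·((z_{α/2} + z_β) / d)².
z_{α/2} + z_β = 1.960 + 1.645 = 3.605.
n = 2 × (3.605 / 0.60)² = 2 × 6.008² = 2 × 36.10 = 72.2.
Round up to the next whole participant.

n = 73 per group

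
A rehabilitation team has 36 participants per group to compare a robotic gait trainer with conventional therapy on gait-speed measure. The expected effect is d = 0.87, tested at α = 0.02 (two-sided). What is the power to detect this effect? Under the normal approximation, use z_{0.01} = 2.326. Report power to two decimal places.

power ≈ 0.91

For two equal groups, power = Φ(d·√(n/2) − z_{α/2}).
d·√(n/2) = 0.87 × √(36/2) = 0.87 × 4.243 = 3.691.
z_β = 3.691 − 2.326 = 1.365.
Power = Φ(1.365) = 0.914.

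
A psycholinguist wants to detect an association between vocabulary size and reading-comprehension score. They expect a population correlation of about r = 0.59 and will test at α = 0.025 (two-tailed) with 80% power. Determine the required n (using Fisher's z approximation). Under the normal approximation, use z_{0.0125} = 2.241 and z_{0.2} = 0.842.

n = 24

Fisher's z: C = ½·ln((1+r)/(1−r)) = ½·ln(3.8780) = 0.6777.
n = ((z_{α/2} + z_β)/C)² + 3.
(2.241 + 0.842) / 0.6777 = 3.083 / 0.6777 = 4.549.
n = 4.549² + 3 = 20.70 + 3 = 23.7.
Round up.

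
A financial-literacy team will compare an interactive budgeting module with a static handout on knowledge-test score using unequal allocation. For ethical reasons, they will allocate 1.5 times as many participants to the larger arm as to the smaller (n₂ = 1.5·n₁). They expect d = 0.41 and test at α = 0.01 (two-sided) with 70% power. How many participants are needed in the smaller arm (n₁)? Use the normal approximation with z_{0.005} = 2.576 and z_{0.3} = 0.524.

n₁ = 96

With allocation ratio k = n₂/n₁ = 1.5, Var(x̄₁−x̄₂) = σ²(1/n₁ + 1/(k·n₁)) = σ²·(k+1)/(k·n₁).
So n₁ = (1 + 1/k)·((z_{α/2} + z_β)/d)² = 1.667 × (3.100/0.41)².
n₁ = 1.667 × 57.17 = 95.3.
Round up: n₁ = 96, giving n₂ = 1.5 × 96 = 144.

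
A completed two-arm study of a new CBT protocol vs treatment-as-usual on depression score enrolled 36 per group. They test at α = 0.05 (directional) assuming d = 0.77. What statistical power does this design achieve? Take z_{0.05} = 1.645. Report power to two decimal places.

For two equal groups, power = Φ(d·√(n/2) − z_{α}).
d·√(n/2) = 0.77 × √(36/2) = 0.77 × 4.243 = 3.267.
z_β = 3.267 − 1.645 = 1.622.
Power = Φ(1.622) = 0.948.

power ≈ 0.95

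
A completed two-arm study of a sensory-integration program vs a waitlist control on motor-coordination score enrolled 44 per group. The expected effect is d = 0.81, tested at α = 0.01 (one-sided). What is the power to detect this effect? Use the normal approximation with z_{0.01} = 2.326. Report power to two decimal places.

For two equal groups, power = Φ(d·√(n/2) − z_{α}).
d·√(n/2) = 0.81 × √(44/2) = 0.81 × 4.690 = 3.799.
z_β = 3.799 − 2.326 = 1.473.
Power = Φ(1.473) = 0.930.

power ≈ 0.93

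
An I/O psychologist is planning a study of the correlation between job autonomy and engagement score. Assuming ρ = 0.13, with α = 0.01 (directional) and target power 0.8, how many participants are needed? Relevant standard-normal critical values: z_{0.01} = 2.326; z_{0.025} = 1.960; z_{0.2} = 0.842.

n = 591

Fisher's z: C = ½·ln((1+r)/(1−r)) = ½·ln(1.2989) = 0.1307.
n = ((z_{α} + z_β)/C)² + 3.
(2.326 + 0.842) / 0.1307 = 3.168 / 0.1307 = 24.239.
n = 24.239² + 3 = 587.52 + 3 = 590.5.
Round up.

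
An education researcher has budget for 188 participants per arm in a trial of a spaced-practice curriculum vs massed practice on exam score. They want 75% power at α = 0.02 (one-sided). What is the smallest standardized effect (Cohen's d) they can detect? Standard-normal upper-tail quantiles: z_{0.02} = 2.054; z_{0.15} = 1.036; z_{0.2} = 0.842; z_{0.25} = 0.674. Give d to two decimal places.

For two independent groups of n = 188 each: d_min = (z_{α} + z_β)·√(2/n).
z-sum = 2.054 + 0.674 = 2.728.
d_min = 2.728 × √(2/188) = 2.728 × 0.1031 = 0.281.

d_min ≈ 0.28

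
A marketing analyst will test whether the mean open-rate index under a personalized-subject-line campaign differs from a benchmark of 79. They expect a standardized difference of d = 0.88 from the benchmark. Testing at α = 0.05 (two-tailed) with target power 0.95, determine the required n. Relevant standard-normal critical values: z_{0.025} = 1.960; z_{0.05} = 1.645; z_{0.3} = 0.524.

n = 17

For a one-sample test: n = ((z_{α/2} + z_β) / d)².
z_{α/2} + z_β = 1.960 + 1.645 = 3.605.
n = (3.605 / 0.88)² = 4.097² = 16.78.
Round up.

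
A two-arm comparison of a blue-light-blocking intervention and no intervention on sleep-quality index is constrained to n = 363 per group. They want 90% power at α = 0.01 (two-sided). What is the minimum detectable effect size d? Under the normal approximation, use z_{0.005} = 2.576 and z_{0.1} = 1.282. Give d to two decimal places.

d_min ≈ 0.29

For two independent groups of n = 363 each: d_min = (z_{α/2} + z_β)·√(2/n).
z-sum = 2.576 + 1.282 = 3.858.
d_min = 3.858 × √(2/363) = 3.858 × 0.0742 = 0.286.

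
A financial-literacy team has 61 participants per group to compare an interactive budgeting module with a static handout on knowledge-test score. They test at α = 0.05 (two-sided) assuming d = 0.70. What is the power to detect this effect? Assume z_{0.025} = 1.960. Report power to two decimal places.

For two equal groups, power = Φ(d·√(n/2) − z_{α/2}).
d·√(n/2) = 0.70 × √(61/2) = 0.70 × 5.523 = 3.866.
z_β = 3.866 − 1.960 = 1.906.
Power = Φ(1.906) = 0.972.

power ≈ 0.97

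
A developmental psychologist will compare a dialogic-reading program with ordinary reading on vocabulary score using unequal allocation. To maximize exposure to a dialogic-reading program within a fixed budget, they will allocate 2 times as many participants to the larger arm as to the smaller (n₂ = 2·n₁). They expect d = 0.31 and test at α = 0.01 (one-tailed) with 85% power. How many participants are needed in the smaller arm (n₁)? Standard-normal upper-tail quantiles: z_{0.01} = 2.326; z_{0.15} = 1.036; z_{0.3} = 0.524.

n₁ = 177

With allocation ratio k = n₂/n₁ = 2, Var(x̄₁−x̄₂) = σ²(1/n₁ + 1/(k·n₁)) = σ²·(k+1)/(k·n₁).
So n₁ = (1 + 1/k)·((z_{α} + z_β)/d)² = 1.500 × (3.362/0.31)².
n₁ = 1.500 × 117.62 = 176.4.
Round up: n₁ = 177, giving n₂ = 2 × 177 = 354.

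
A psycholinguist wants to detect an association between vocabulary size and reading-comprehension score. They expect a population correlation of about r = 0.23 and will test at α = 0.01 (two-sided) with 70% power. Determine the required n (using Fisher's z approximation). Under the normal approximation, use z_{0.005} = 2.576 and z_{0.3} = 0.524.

n = 179

Fisher's z: C = ½·ln((1+r)/(1−r)) = ½·ln(1.5974) = 0.2342.
n = ((z_{α/2} + z_β)/C)² + 3.
(2.576 + 0.524) / 0.2342 = 3.100 / 0.2342 = 13.237.
n = 13.237² + 3 = 175.21 + 3 = 178.2.
Round up.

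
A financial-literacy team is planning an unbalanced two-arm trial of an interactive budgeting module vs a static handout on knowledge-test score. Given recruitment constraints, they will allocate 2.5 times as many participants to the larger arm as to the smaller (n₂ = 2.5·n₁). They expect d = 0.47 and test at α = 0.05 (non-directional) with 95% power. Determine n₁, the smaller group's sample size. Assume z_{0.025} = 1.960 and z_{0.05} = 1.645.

n₁ = 83

With allocation ratio k = n₂/n₁ = 2.5, Var(x̄₁−x̄₂) = σ²(1/n₁ + 1/(k·n₁)) = σ²·(k+1)/(k·n₁).
So n₁ = (1 + 1/k)·((z_{α/2} + z_β)/d)² = 1.400 × (3.605/0.47)².
n₁ = 1.400 × 58.83 = 82.4.
Round up: n₁ = 83, giving n₂ = ⌈2.5 × 83⌉ = ⌈207.5⌉ = 208.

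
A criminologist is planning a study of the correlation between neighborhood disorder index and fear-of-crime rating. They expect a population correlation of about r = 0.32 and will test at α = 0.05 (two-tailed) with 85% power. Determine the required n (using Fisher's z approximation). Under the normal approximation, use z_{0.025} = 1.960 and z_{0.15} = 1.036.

Fisher's z: C = ½·ln((1+r)/(1−r)) = ½·ln(1.9412) = 0.3316.
n = ((z_{α/2} + z_β)/C)² + 3.
(1.960 + 1.036) / 0.3316 = 2.996 / 0.3316 = 9.035.
n = 9.035² + 3 = 81.63 + 3 = 84.6.
Round up.

n = 85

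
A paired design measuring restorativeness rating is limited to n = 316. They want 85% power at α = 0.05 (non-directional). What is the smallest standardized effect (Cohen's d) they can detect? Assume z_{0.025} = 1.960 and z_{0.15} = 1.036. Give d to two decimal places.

For a single sample (or paired design) of n = 316: d_min = (z_{α/2} + z_β)/√n.
z-sum = 1.960 + 1.036 = 2.996.
d_min = 2.996 / √316 = 2.996 / 17.776 = 0.169.

d_min ≈ 0.17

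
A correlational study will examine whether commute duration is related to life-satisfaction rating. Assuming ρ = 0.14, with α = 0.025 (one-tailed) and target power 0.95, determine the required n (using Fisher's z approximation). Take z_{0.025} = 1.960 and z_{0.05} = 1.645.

n = 658

Fisher's z: C = ½·ln((1+r)/(1−r)) = ½·ln(1.3256) = 0.1409.
n = ((z_{α} + z_β)/C)² + 3.
(1.960 + 1.645) / 0.1409 = 3.605 / 0.1409 = 25.586.
n = 25.586² + 3 = 654.62 + 3 = 657.6.
Round up.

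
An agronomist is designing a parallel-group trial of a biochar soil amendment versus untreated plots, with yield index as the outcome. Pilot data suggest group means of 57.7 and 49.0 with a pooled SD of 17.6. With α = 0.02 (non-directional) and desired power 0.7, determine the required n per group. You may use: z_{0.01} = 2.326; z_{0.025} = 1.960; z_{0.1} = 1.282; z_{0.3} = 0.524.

n = 67 per group

Cohen's d = |M₁ − M₂| / SD_pooled = |57.7 − 49.0| / 17.6 = 8.7 / 17.6 = 0.494.
For two independent groups with equal n: n = 2·((z_{α/2} + z_β) / d)².
z_{α/2} + z_β = 2.326 + 0.524 = 2.850.
n = 2 × (2.850 / 0.494)² = 2 × 5.769² = 2 × 33.28 = 66.6.
Round up to the next whole participant.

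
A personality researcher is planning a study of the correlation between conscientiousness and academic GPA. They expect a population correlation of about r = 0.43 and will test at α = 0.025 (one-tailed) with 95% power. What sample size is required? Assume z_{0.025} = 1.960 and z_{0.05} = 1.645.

Fisher's z: C = ½·ln((1+r)/(1−r)) = ½·ln(2.5088) = 0.4599.
n = ((z_{α} + z_β)/C)² + 3.
(1.960 + 1.645) / 0.4599 = 3.605 / 0.4599 = 7.839.
n = 7.839² + 3 = 61.44 + 3 = 64.4.
Round up.

n = 65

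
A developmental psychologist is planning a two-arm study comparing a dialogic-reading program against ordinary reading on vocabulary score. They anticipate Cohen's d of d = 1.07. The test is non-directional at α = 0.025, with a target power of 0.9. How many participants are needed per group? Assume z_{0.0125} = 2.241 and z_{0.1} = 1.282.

n = 22 per group

For two independent groups with equal n: n = 2·((z_{α/2} + z_β) / d)².
z_{α/2} + z_β = 2.241 + 1.282 = 3.523.
n = 2 × (3.523 / 1.07)² = 2 × 3.293² = 2 × 10.84 = 21.7.
Round up to the next whole participant.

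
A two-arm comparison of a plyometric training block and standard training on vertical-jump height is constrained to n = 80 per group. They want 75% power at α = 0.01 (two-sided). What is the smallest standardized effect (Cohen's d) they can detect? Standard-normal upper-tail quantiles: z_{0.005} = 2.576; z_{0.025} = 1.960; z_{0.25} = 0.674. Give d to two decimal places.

For two independent groups of n = 80 each: d_min = (z_{α/2} + z_β)·√(2/n).
z-sum = 2.576 + 0.674 = 3.250.
d_min = 3.250 × √(2/80) = 3.250 × 0.1581 = 0.514.

d_min ≈ 0.51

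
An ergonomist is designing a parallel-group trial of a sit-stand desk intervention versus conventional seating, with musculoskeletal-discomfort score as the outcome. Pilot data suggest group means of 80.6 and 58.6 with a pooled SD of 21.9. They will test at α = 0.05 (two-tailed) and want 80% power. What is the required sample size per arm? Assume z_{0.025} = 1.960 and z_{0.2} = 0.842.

n = 16 per group

Cohen's d = |M₁ − M₂| / SD_pooled = |80.6 − 58.6| / 21.9 = 22.0 / 21.9 = 1.005.
For two independent groups with equal n: n = 2·((z_{α/2} + z_β) / d)².
z_{α/2} + z_β = 1.960 + 0.842 = 2.802.
n = 2 × (2.802 / 1.005)² = 2 × 2.788² = 2 × 7.77 = 15.5.
Round up to the next whole participant.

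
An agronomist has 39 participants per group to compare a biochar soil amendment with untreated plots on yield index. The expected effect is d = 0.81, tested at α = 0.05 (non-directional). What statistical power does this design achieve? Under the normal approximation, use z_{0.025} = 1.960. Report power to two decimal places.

power ≈ 0.95

For two equal groups, power = Φ(d·√(n/2) − z_{α/2}).
d·√(n/2) = 0.81 × √(39/2) = 0.81 × 4.416 = 3.577.
z_β = 3.577 − 1.960 = 1.617.
Power = Φ(1.617) = 0.947.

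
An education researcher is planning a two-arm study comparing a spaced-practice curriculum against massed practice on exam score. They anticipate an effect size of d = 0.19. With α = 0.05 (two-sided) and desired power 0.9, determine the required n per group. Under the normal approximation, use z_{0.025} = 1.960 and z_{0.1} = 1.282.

For two independent groups with equal n: n = 2·((z_{α/2} + z_β) / d)².
z_{α/2} + z_β = 1.960 + 1.282 = 3.242.
n = 2 × (3.242 / 0.19)² = 2 × 17.063² = 2 × 291.15 = 582.3.
Round up to the next whole participant.

n = 583 per group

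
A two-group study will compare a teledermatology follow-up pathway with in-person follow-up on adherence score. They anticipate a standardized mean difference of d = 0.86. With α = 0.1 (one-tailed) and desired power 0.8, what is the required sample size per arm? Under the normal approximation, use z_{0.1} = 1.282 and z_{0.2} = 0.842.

n = 13 per group

For two independent groups with equal n: n = 2·((z_{α} + z_β) / d)².
z_{α} + z_β = 1.282 + 0.842 = 2.124.
n = 2 × (2.124 / 0.86)² = 2 × 2.470² = 2 × 6.10 = 12.2.
Round up to the next whole participant.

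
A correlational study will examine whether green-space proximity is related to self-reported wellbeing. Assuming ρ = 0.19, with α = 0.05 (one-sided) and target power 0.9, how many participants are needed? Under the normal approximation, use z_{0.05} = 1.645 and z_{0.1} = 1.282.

n = 235

Fisher's z: C = ½·ln((1+r)/(1−r)) = ½·ln(1.4691) = 0.1923.
n = ((z_{α} + z_β)/C)² + 3.
(1.645 + 1.282) / 0.1923 = 2.927 / 0.1923 = 15.221.
n = 15.221² + 3 = 231.68 + 3 = 234.7.
Round up.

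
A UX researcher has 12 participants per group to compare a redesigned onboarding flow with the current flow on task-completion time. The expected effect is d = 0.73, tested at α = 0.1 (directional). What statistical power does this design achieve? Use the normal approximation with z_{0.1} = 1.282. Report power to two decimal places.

For two equal groups, power = Φ(d·√(n/2) − z_{α}).
d·√(n/2) = 0.73 × √(12/2) = 0.73 × 2.449 = 1.788.
z_β = 1.788 − 1.282 = 0.506.
Power = Φ(0.506) = 0.694.

power ≈ 0.69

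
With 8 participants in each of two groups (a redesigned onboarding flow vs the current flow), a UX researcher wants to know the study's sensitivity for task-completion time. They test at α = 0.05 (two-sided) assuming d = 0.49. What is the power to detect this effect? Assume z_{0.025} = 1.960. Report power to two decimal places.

For two equal groups, power = Φ(d·√(n/2) − z_{α/2}).
d·√(n/2) = 0.49 × √(8/2) = 0.49 × 2.000 = 0.980.
z_β = 0.980 − 1.960 = -0.980.
Power = Φ(-0.980) = 0.164.

power ≈ 0.16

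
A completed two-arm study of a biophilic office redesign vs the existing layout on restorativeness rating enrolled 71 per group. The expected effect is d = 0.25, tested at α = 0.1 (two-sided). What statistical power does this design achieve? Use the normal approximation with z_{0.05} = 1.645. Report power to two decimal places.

power ≈ 0.44

For two equal groups, power = Φ(d·√(n/2) − z_{α/2}).
d·√(n/2) = 0.25 × √(71/2) = 0.25 × 5.958 = 1.490.
z_β = 1.490 − 1.645 = -0.155.
Power = Φ(-0.155) = 0.438.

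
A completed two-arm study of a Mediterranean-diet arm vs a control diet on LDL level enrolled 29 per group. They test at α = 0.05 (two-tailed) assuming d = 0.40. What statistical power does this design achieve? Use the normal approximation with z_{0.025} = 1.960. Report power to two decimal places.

power ≈ 0.33

For two equal groups, power = Φ(d·√(n/2) − z_{α/2}).
d·√(n/2) = 0.40 × √(29/2) = 0.40 × 3.808 = 1.523.
z_β = 1.523 − 1.960 = -0.437.
Power = Φ(-0.437) = 0.331.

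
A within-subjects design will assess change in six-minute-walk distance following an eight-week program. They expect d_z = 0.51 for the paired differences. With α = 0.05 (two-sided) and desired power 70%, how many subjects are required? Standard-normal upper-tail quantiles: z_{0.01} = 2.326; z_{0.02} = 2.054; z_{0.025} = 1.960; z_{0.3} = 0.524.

For a paired (one-sample on differences) test: n = ((z_{α/2} + z_β) / d)².
z_{α/2} + z_β = 1.960 + 0.524 = 2.484.
n = (2.484 / 0.51)² = 4.871² = 23.72.
Round up.

n = 24 pairs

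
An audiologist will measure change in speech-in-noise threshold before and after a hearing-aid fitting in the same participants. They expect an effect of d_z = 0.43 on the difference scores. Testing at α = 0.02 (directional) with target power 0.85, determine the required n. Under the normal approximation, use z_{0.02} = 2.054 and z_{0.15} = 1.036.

n = 52 pairs

For a paired (one-sample on differences) test: n = ((z_{α} + z_β) / d)².
z_{α} + z_β = 2.054 + 1.036 = 3.090.
n = (3.090 / 0.43)² = 7.186² = 51.64.
Round up.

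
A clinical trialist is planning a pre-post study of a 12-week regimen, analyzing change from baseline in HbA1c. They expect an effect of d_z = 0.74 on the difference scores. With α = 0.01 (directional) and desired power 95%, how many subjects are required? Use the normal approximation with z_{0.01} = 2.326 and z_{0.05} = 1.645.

For a paired (one-sample on differences) test: n = ((z_{α} + z_β) / d)².
z_{α} + z_β = 2.326 + 1.645 = 3.971.
n = (3.971 / 0.74)² = 5.366² = 28.80.
Round up.

n = 29 pairs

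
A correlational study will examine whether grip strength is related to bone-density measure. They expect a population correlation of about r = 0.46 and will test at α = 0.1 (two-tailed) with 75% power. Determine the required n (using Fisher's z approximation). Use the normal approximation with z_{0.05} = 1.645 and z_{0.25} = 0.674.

Fisher's z: C = ½·ln((1+r)/(1−r)) = ½·ln(2.7037) = 0.4973.
n = ((z_{α/2} + z_β)/C)² + 3.
(1.645 + 0.674) / 0.4973 = 2.319 / 0.4973 = 4.663.
n = 4.663² + 3 = 21.75 + 3 = 24.7.
Round up.

n = 25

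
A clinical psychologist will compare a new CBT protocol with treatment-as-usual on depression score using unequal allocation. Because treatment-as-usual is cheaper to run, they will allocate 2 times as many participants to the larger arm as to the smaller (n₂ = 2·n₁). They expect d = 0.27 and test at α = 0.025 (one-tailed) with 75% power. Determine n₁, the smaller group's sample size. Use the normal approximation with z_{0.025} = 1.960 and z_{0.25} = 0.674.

With allocation ratio k = n₂/n₁ = 2, Var(x̄₁−x̄₂) = σ²(1/n₁ + 1/(k·n₁)) = σ²·(k+1)/(k·n₁).
So n₁ = (1 + 1/k)·((z_{α} + z_β)/d)² = 1.500 × (2.634/0.27)².
n₁ = 1.500 × 95.17 = 142.8.
Round up: n₁ = 143, giving n₂ = 2 × 143 = 286.

n₁ = 143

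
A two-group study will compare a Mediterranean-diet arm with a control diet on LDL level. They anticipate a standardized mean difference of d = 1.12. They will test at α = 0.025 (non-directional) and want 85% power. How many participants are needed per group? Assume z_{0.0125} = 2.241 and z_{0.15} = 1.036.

For two independent groups with equal n: n = 2·((z_{α/2} + z_β) / d)².
z_{α/2} + z_β = 2.241 + 1.036 = 3.277.
n = 2 × (3.277 / 1.12)² = 2 × 2.926² = 2 × 8.56 = 17.1.
Round up to the next whole participant.

n = 18 per group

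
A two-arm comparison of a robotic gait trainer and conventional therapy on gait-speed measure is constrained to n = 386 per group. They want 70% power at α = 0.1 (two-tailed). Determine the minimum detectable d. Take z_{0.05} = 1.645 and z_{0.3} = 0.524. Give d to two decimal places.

For two independent groups of n = 386 each: d_min = (z_{α/2} + z_β)·√(2/n).
z-sum = 1.645 + 0.524 = 2.169.
d_min = 2.169 × √(2/386) = 2.169 × 0.0720 = 0.156.

d_min ≈ 0.16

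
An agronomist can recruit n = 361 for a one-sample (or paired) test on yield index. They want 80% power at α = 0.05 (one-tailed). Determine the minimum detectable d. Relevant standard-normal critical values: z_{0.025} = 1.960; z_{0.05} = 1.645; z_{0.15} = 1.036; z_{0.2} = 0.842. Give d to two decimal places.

For a single sample (or paired design) of n = 361: d_min = (z_{α} + z_β)/√n.
z-sum = 1.645 + 0.842 = 2.487.
d_min = 2.487 / √361 = 2.487 / 19.000 = 0.131.

d_min ≈ 0.13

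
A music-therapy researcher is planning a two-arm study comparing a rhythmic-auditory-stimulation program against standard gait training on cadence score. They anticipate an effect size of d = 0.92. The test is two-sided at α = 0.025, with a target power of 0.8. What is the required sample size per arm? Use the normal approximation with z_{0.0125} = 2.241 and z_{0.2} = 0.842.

For two independent groups with equal n: n = 2·((z_{α/2} + z_β) / d)².
z_{α/2} + z_β = 2.241 + 0.842 = 3.083.
n = 2 × (3.083 / 0.92)² = 2 × 3.351² = 2 × 11.23 = 22.5.
Round up to the next whole participant.

n = 23 per group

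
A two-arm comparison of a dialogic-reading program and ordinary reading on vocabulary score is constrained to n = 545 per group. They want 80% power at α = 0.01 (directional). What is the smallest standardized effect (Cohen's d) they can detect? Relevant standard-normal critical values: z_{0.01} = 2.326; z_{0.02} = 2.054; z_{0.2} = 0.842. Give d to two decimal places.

d_min ≈ 0.19

For two independent groups of n = 545 each: d_min = (z_{α} + z_β)·√(2/n).
z-sum = 2.326 + 0.842 = 3.168.
d_min = 3.168 × √(2/545) = 3.168 × 0.0606 = 0.192.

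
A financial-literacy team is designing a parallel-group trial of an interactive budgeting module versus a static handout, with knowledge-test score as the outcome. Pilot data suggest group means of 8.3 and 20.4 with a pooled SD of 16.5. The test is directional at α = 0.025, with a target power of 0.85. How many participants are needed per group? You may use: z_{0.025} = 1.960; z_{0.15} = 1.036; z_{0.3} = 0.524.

Cohen's d = |M₁ − M₂| / SD_pooled = |8.3 − 20.4| / 16.5 = 12.1 / 16.5 = 0.733.
For two independent groups with equal n: n = 2·((z_{α} + z_β) / d)².
z_{α} + z_β = 1.960 + 1.036 = 2.996.
n = 2 × (2.996 / 0.733)² = 2 × 4.087² = 2 × 16.71 = 33.4.
Round up to the next whole participant.

n = 34 per group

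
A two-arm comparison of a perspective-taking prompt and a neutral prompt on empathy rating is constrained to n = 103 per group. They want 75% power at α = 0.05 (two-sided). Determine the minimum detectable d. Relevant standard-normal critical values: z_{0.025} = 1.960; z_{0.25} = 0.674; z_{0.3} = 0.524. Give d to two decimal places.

For two independent groups of n = 103 each: d_min = (z_{α/2} + z_β)·√(2/n).
z-sum = 1.960 + 0.674 = 2.634.
d_min = 2.634 × √(2/103) = 2.634 × 0.1393 = 0.367.

d_min ≈ 0.37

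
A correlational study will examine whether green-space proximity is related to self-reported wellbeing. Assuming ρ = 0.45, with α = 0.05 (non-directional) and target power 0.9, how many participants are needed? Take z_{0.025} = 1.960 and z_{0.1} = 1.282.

Fisher's z: C = ½·ln((1+r)/(1−r)) = ½·ln(2.6364) = 0.4847.
n = ((z_{α/2} + z_β)/C)² + 3.
(1.960 + 1.282) / 0.4847 = 3.242 / 0.4847 = 6.689.
n = 6.689² + 3 = 44.74 + 3 = 47.7.
Round up.

n = 48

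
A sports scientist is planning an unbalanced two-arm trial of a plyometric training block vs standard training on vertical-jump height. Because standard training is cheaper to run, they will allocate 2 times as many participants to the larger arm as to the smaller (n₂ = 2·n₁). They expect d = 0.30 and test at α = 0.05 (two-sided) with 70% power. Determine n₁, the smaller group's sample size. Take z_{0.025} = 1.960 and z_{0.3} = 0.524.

n₁ = 103

With allocation ratio k = n₂/n₁ = 2, Var(x̄₁−x̄₂) = σ²(1/n₁ + 1/(k·n₁)) = σ²·(k+1)/(k·n₁).
So n₁ = (1 + 1/k)·((z_{α/2} + z_β)/d)² = 1.500 × (2.484/0.30)².
n₁ = 1.500 × 68.56 = 102.8.
Round up: n₁ = 103, giving n₂ = 2 × 103 = 206.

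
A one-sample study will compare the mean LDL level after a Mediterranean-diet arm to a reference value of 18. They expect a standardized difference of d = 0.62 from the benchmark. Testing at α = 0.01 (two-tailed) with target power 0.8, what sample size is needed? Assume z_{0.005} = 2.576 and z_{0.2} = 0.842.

n = 31

For a one-sample test: n = ((z_{α/2} + z_β) / d)².
z_{α/2} + z_β = 2.576 + 0.842 = 3.418.
n = (3.418 / 0.62)² = 5.513² = 30.39.
Round up.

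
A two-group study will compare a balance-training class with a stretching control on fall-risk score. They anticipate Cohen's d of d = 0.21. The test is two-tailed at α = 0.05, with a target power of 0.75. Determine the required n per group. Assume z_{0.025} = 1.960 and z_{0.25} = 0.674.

For two independent groups with equal n: n = 2·((z_{α/2} + z_β) / d)².
z_{α/2} + z_β = 1.960 + 0.674 = 2.634.
n = 2 × (2.634 / 0.21)² = 2 × 12.543² = 2 × 157.32 = 314.6.
Round up to the next whole participant.

n = 315 per group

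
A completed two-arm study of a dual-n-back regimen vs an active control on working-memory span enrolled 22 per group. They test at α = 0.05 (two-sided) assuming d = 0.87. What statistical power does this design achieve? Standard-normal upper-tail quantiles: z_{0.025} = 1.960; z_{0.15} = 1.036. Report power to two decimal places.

For two equal groups, power = Φ(d·√(n/2) − z_{α/2}).
d·√(n/2) = 0.87 × √(22/2) = 0.87 × 3.317 = 2.885.
z_β = 2.885 − 1.960 = 0.925.
Power = Φ(0.925) = 0.823.

power ≈ 0.82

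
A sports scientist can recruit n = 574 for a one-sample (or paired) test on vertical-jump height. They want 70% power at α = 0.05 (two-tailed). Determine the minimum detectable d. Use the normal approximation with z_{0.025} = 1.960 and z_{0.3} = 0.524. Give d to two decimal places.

d_min ≈ 0.10

For a single sample (or paired design) of n = 574: d_min = (z_{α/2} + z_β)/√n.
z-sum = 1.960 + 0.524 = 2.484.
d_min = 2.484 / √574 = 2.484 / 23.958 = 0.104.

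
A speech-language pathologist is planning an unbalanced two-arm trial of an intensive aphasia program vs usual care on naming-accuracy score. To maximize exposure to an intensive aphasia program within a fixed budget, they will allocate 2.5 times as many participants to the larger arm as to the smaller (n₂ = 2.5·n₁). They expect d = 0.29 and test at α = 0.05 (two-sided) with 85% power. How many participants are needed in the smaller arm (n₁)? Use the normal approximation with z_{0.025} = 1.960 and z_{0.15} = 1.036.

With allocation ratio k = n₂/n₁ = 2.5, Var(x̄₁−x̄₂) = σ²(1/n₁ + 1/(k·n₁)) = σ²·(k+1)/(k·n₁).
So n₁ = (1 + 1/k)·((z_{α/2} + z_β)/d)² = 1.400 × (2.996/0.29)².
n₁ = 1.400 × 106.73 = 149.4.
Round up: n₁ = 150, giving n₂ = 2.5 × 150 = 375.

n₁ = 150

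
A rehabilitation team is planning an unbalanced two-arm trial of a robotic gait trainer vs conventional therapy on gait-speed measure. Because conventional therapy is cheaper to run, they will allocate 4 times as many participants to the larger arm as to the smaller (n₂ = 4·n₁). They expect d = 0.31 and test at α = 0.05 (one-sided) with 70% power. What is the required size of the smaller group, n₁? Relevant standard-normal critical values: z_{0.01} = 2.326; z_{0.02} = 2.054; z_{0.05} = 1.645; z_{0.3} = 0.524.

With allocation ratio k = n₂/n₁ = 4, Var(x̄₁−x̄₂) = σ²(1/n₁ + 1/(k·n₁)) = σ²·(k+1)/(k·n₁).
So n₁ = (1 + 1/k)·((z_{α} + z_β)/d)² = 1.250 × (2.169/0.31)².
n₁ = 1.250 × 48.95 = 61.2.
Round up: n₁ = 62, giving n₂ = 4 × 62 = 248.

n₁ = 62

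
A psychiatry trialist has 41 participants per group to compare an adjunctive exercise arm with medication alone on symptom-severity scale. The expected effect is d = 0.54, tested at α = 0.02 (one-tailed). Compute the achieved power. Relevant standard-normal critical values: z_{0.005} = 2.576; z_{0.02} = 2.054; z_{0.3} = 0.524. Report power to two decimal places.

For two equal groups, power = Φ(d·√(n/2) − z_{α}).
d·√(n/2) = 0.54 × √(41/2) = 0.54 × 4.528 = 2.445.
z_β = 2.445 − 2.054 = 0.391.
Power = Φ(0.391) = 0.652.

power ≈ 0.65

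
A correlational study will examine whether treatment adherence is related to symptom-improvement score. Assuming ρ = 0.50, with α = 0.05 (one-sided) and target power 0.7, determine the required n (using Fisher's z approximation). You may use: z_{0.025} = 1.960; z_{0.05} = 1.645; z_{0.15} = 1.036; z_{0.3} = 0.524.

n = 19

Fisher's z: C = ½·ln((1+r)/(1−r)) = ½·ln(3.0000) = 0.5493.
n = ((z_{α} + z_β)/C)² + 3.
(1.645 + 0.524) / 0.5493 = 2.169 / 0.5493 = 3.949.
n = 3.949² + 3 = 15.59 + 3 = 18.6.
Round up.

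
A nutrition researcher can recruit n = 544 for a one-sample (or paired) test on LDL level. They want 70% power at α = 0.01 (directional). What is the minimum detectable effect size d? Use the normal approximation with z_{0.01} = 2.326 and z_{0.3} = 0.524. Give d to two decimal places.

For a single sample (or paired design) of n = 544: d_min = (z_{α} + z_β)/√n.
z-sum = 2.326 + 0.524 = 2.850.
d_min = 2.850 / √544 = 2.850 / 23.324 = 0.122.

d_min ≈ 0.12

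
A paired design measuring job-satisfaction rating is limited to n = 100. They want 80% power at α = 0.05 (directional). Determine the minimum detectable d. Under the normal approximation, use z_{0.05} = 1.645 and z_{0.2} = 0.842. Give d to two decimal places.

d_min ≈ 0.25

For a single sample (or paired design) of n = 100: d_min = (z_{α} + z_β)/√n.
z-sum = 1.645 + 0.842 = 2.487.
d_min = 2.487 / √100 = 2.487 / 10.000 = 0.249.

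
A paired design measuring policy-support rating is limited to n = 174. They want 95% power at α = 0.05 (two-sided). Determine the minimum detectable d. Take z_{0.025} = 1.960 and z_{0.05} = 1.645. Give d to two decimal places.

For a single sample (or paired design) of n = 174: d_min = (z_{α/2} + z_β)/√n.
z-sum = 1.960 + 1.645 = 3.605.
d_min = 3.605 / √174 = 3.605 / 13.191 = 0.273.

d_min ≈ 0.27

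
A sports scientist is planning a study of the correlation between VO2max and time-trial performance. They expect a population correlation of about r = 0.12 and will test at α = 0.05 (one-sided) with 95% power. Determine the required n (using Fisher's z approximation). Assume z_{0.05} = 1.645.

n = 748

Fisher's z: C = ½·ln((1+r)/(1−r)) = ½·ln(1.2727) = 0.1206.
n = ((z_{α} + z_β)/C)² + 3.
(1.645 + 1.645) / 0.1206 = 3.290 / 0.1206 = 27.280.
n = 27.280² + 3 = 744.21 + 3 = 747.2.
Round up.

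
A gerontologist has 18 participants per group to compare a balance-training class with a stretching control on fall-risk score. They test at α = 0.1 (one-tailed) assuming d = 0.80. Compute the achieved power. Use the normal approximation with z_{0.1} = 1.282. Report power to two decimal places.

For two equal groups, power = Φ(d·√(n/2) − z_{α}).
d·√(n/2) = 0.80 × √(18/2) = 0.80 × 3.000 = 2.400.
z_β = 2.400 − 1.282 = 1.118.
Power = Φ(1.118) = 0.868.

power ≈ 0.87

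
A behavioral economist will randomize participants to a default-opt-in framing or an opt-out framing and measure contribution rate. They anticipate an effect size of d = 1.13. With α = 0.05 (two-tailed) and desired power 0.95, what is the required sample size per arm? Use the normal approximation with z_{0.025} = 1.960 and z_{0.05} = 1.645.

n = 21 per group

For two independent groups with equal n: n = 2·((z_{α/2} + z_β) / d)².
z_{α/2} + z_β = 1.960 + 1.645 = 3.605.
n = 2 × (3.605 / 1.13)² = 2 × 3.190² = 2 × 10.18 = 20.4.
Round up to the next whole participant.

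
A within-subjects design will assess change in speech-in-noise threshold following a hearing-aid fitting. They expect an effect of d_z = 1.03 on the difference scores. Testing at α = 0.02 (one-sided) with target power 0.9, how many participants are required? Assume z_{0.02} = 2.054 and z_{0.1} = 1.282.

n = 11 pairs

For a paired (one-sample on differences) test: n = ((z_{α} + z_β) / d)².
z_{α} + z_β = 2.054 + 1.282 = 3.336.
n = (3.336 / 1.03)² = 3.239² = 10.49.
Round up.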